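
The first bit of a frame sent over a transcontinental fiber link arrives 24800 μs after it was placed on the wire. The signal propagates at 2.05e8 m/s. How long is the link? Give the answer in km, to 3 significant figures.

d = s × t_prop = 2.05e+08 × 0.0248 = 5080 km.

5080 km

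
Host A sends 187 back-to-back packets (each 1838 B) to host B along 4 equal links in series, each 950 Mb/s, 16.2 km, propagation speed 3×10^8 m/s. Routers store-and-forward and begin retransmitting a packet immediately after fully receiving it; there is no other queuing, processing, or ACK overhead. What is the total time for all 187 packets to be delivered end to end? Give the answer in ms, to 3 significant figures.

Per-hop transmission t_tx = L/R = 14704/950000000 = 0.0154779 ms.
Per-hop propagation t_prop = 16200/300000000 = 0.054 ms.
Pipeline fill: first packet needs 4·t_tx to clear all hops; remaining 186 packets each add one t_tx.
Total = (4+187-1)·t_tx + 4·t_prop = 190·0.0154779 + 4·0.054 = 3.16 ms.

3.16 ms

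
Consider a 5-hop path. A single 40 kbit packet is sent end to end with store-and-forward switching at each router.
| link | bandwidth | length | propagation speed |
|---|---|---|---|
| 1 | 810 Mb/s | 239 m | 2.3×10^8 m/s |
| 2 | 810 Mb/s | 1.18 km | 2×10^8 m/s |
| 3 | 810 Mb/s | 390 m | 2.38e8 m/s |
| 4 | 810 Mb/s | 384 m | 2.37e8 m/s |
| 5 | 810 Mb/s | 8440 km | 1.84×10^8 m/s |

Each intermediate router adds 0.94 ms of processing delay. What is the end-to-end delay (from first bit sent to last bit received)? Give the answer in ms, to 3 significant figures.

49.9 ms

L = 40000 bits.
Transmission delay per hop = L/R = 40000/810000000 = 0.0493827 ms; 5 hops → 0.246914 ms.
Propagation delays (d/s per hop): 0.00103913, 0.0059, 0.00163866, 0.00162025, 45.8696 ms; sum = 45.8798 ms.
Processing at 4 router(s): 4 × 0.94 ms = 3.76 ms.
End-to-end = 49.9 ms.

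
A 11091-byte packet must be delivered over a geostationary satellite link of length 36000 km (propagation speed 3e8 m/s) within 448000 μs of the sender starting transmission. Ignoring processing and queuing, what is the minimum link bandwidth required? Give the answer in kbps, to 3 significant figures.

271 kbps

L = 88728 bits.
Propagation delay = 36000000 / 300000000 = 120000 μs.
Transmission budget = 448000 − 120000 = 328000 μs.
R ≥ L / t_tx = 88728 bits / 0.328 s = 271 kbps.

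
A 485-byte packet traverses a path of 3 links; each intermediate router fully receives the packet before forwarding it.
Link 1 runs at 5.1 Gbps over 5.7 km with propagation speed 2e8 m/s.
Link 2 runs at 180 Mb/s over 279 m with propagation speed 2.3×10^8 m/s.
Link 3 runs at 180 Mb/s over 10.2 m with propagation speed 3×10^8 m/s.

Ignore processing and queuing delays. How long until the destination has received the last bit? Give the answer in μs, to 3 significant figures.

73.6 μs

L = 485 × 8 = 3880 bits.
Transmission delays (L/R per hop): 0.760784, 21.5556, 21.5556 μs; sum = 43.8719 μs.
Propagation delays (d/s per hop): 28.5, 1.21304, 0.034 μs; sum = 29.747 μs.
End-to-end = 73.6 μs.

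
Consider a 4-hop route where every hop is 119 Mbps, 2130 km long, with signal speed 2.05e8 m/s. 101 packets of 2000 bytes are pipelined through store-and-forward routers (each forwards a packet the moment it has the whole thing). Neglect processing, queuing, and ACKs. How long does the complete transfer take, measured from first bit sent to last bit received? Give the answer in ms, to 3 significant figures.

55.5 ms

Per-hop transmission t_tx = L/R = 16000/119000000 = 0.134454 ms.
Per-hop propagation t_prop = 2130000/2.05e+08 = 10.3902 ms.
Pipeline fill: first packet needs 4·t_tx to clear all hops; remaining 100 packets each add one t_tx.
Total = (4+101-1)·t_tx + 4·t_prop = 104·0.134454 + 4·10.3902 = 55.5 ms.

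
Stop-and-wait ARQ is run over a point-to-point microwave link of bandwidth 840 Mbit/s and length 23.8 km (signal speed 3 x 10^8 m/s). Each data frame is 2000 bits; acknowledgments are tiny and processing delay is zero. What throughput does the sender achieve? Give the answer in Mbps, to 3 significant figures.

t_tx = L/R = 2000/840000000 = 2.38095e-06 s.
t_prop = 23800/300000000 = 7.93333e-05 s; RTT = 0.000158667 s.
Cycle = t_tx + RTT = 0.000161048 s.
Throughput = L / cycle = 2000 / 0.000161048 = 12.4 Mbps.

12.4 Mbps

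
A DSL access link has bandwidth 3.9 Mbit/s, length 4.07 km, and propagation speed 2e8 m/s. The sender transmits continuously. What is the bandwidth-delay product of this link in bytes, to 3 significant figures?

9.92 bytes

Propagation delay = 4070 / 200000000 = 2.035e-05 s.
BDP = R × t_prop = 3900000 × 2.035e-05 = 79.365 bits.
In bytes: 79.365/8 = 9.92 bytes.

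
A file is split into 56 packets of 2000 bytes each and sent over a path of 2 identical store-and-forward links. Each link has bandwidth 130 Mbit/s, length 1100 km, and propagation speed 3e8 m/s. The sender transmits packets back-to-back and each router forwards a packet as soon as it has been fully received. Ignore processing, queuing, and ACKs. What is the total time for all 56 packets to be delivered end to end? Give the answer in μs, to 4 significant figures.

14350 μs

Per-hop transmission t_tx = L/R = 16000/130000000 = 123.077 μs.
Per-hop propagation t_prop = 1100000/300000000 = 3666.67 μs.
Pipeline fill: first packet needs 2·t_tx to clear all hops; remaining 55 packets each add one t_tx.
Total = (2+56-1)·t_tx + 2·t_prop = 57·123.077 + 2·3666.67 = 14350 μs.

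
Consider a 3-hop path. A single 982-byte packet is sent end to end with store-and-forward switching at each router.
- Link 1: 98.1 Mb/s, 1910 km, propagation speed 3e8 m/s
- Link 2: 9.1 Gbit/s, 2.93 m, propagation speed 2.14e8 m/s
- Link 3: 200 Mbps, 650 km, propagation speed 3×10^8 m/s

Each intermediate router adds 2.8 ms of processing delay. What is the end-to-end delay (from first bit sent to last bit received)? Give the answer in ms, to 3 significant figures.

14.3 ms

L = 982 × 8 = 7856 bits.
Transmission delays (L/R per hop): 0.0800815, 0.000863297, 0.03928 ms; sum = 0.120225 ms.
Propagation delays (d/s per hop): 6.36667, 1.36916e-05, 2.16667 ms; sum = 8.53335 ms.
Processing at 2 router(s): 2 × 2.8 ms = 5.6 ms.
End-to-end = 14.3 ms.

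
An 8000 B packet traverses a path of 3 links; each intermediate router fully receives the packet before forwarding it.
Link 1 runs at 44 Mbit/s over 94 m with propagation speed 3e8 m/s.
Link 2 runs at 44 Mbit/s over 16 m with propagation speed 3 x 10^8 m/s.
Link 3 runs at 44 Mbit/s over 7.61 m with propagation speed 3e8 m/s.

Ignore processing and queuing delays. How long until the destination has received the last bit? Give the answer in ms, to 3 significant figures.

L = 8000 × 8 = 64000 bits.
Transmission delay per hop = L/R = 64000/44000000 = 1.45455 ms; 3 hops → 4.36364 ms.
Propagation delays (d/s per hop): 0.000313333, 5.33333e-05, 2.53667e-05 ms; sum = 0.000392033 ms.
End-to-end = 4.36 ms.

4.36 ms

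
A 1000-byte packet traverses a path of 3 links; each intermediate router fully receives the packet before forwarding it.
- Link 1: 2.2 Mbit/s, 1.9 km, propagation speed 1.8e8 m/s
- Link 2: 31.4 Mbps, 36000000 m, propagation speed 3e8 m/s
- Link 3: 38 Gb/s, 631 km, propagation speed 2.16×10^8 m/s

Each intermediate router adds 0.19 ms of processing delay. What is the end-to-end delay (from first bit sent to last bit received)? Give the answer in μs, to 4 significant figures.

L = 1000 × 8 = 8000 bits.
Transmission delays (L/R per hop): 3636.36, 254.777, 0.210526 μs; sum = 3891.35 μs.
Propagation delays (d/s per hop): 10.5556, 120000, 2921.3 μs; sum = 122932 μs.
Processing at 2 router(s): 2 × 0.19 ms = 380 μs.
End-to-end = 127200 μs.

127200 μs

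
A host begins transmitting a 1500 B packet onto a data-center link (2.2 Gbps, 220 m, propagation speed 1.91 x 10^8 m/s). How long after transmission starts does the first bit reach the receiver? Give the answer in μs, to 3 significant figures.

First bit experiences only propagation delay: d/s = 220/191000000 = 1.15 μs.

1.15 μs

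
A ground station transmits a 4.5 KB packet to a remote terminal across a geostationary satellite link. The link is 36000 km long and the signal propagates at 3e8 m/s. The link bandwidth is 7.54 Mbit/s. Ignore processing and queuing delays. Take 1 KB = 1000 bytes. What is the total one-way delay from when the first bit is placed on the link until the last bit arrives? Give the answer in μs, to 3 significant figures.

L = 36000 bits.
Transmission delay = L/R = 36000 / 7540000 = 4774.54 μs.
Propagation delay = d/s = 36000000 m / 300000000 m/s = 120000 μs.
Total = 125000 μs.

125000 μs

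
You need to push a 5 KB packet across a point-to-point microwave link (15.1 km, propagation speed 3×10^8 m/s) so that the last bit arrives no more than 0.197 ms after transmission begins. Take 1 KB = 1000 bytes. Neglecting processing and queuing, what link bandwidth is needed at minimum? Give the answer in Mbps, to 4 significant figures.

272.7 Mbps

L = 40000 bits.
Propagation delay = 15100 / 300000000 = 0.0503333 ms.
Transmission budget = 0.197 − 0.0503333 = 0.146667 ms.
R ≥ L / t_tx = 40000 bits / 0.000146667 s = 272.7 Mbps.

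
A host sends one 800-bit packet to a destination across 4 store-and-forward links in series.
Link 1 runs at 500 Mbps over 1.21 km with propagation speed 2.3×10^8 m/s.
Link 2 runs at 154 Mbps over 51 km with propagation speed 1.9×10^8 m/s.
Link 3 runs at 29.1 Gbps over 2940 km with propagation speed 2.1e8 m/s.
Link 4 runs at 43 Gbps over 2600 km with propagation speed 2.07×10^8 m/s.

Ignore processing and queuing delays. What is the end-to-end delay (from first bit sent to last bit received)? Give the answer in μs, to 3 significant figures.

26800 μs

Transmission delays (L/R per hop): 1.6, 5.19481, 0.0274914, 0.0186047 μs; sum = 6.8409 μs.
Propagation delays (d/s per hop): 5.26087, 268.421, 14000, 12560.4 μs; sum = 26834.1 μs.
End-to-end = 26800 μs.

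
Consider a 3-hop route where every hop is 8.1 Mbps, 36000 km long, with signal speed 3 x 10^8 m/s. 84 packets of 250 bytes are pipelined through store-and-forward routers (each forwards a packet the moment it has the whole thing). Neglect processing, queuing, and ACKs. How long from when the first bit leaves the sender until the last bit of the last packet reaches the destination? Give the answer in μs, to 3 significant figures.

381000 μs

Per-hop transmission t_tx = L/R = 2000/8100000 = 246.914 μs.
Per-hop propagation t_prop = 36000000/300000000 = 120000 μs.
Pipeline fill: first packet needs 3·t_tx to clear all hops; remaining 83 packets each add one t_tx.
Total = (3+84-1)·t_tx + 3·t_prop = 86·246.914 + 3·120000 = 381000 μs.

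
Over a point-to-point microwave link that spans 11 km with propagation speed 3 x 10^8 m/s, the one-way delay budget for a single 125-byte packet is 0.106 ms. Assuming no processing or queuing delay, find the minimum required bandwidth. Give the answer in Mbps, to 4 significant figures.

14.42 Mbps

L = 1000 bits.
Propagation delay = 11000 / 300000000 = 0.0366667 ms.
Transmission budget = 0.106 − 0.0366667 = 0.0693333 ms.
R ≥ L / t_tx = 1000 bits / 6.93333e-05 s = 14.42 Mbps.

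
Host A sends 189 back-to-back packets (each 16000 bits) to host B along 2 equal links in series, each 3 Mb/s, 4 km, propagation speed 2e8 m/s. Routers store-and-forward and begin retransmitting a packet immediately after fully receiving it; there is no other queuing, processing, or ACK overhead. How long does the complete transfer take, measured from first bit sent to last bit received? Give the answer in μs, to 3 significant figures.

1010000 μs

Per-hop transmission t_tx = L/R = 16000/3000000 = 5333.33 μs.
Per-hop propagation t_prop = 4000/200000000 = 20 μs.
Pipeline fill: first packet needs 2·t_tx to clear all hops; remaining 188 packets each add one t_tx.
Total = (2+189-1)·t_tx + 2·t_prop = 190·5333.33 + 2·20 = 1010000 μs.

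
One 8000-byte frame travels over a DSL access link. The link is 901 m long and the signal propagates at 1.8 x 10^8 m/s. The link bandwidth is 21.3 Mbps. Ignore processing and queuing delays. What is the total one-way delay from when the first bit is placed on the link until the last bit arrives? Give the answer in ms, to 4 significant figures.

L = 8000 × 8 = 64000 bits.
Transmission delay = L/R = 64000 / 21300000 = 3.00469 ms.
Propagation delay = d/s = 901 m / 180000000 m/s = 0.00500556 ms.
Total = 3.010 ms.

3.010 ms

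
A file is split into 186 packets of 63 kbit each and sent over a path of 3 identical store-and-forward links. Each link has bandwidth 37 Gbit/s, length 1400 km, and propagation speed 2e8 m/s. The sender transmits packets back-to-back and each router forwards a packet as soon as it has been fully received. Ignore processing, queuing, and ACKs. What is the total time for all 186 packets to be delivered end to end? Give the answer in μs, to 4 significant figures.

Per-hop transmission t_tx = L/R = 63000/37000000000 = 1.7027 μs.
Per-hop propagation t_prop = 1400000/200000000 = 7000 μs.
Pipeline fill: first packet needs 3·t_tx to clear all hops; remaining 185 packets each add one t_tx.
Total = (3+186-1)·t_tx + 3·t_prop = 188·1.7027 + 3·7000 = 21320 μs.

21320 μs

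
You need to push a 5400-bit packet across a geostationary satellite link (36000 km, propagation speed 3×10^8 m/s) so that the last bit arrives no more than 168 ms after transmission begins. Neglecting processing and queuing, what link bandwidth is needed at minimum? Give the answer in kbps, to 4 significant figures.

112.5 kbps

Propagation delay = 36000000 / 300000000 = 120 ms.
Transmission budget = 168 − 120 = 48 ms.
R ≥ L / t_tx = 5400 bits / 0.048 s = 112.5 kbps.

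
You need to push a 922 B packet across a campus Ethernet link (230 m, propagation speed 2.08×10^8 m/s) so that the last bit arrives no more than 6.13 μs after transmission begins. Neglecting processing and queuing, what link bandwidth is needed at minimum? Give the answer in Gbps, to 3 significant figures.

1.47 Gbps

L = 7376 bits.
Propagation delay = 230 / 208000000 = 1.10577 μs.
Transmission budget = 6.13 − 1.10577 = 5.02423 μs.
R ≥ L / t_tx = 7376 bits / 5.02423e-06 s = 1.47 Gbps.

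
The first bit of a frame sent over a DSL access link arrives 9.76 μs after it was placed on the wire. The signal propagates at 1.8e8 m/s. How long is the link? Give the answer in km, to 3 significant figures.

d = s × t_prop = 180000000 × 9.76e-06 = 1.76 km.

1.76 km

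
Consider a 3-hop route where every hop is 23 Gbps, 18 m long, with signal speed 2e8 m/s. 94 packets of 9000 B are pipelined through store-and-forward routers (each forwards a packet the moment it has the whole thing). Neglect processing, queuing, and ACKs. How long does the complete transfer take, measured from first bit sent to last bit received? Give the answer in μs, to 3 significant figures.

301 μs

Per-hop transmission t_tx = L/R = 72000/23000000000 = 3.13043 μs.
Per-hop propagation t_prop = 18/200000000 = 0.09 μs.
Pipeline fill: first packet needs 3·t_tx to clear all hops; remaining 93 packets each add one t_tx.
Total = (3+94-1)·t_tx + 3·t_prop = 96·3.13043 + 3·0.09 = 301 μs.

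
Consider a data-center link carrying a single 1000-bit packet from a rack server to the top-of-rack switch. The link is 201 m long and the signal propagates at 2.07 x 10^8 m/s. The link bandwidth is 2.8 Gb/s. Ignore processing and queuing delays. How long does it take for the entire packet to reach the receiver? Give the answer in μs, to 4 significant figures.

1.328 μs

Transmission delay = L/R = 1000 / 2800000000 = 0.357143 μs.
Propagation delay = d/s = 201 m / 2.07e+08 m/s = 0.971014 μs.
Total = 1.328 μs.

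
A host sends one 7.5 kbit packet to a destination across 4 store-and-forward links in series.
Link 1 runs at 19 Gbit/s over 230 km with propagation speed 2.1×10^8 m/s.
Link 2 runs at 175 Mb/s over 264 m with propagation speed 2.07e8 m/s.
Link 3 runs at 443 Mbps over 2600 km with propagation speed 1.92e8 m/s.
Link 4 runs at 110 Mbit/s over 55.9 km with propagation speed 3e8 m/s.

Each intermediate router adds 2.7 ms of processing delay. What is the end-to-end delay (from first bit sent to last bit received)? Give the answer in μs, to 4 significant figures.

L = 7500 bits.
Transmission delays (L/R per hop): 0.394737, 42.8571, 16.93, 68.1818 μs; sum = 128.364 μs.
Propagation delays (d/s per hop): 1095.24, 1.27536, 13541.7, 186.333 μs; sum = 14824.5 μs.
Processing at 3 router(s): 3 × 2.7 ms = 8100 μs.
End-to-end = 23050 μs.

23050 μs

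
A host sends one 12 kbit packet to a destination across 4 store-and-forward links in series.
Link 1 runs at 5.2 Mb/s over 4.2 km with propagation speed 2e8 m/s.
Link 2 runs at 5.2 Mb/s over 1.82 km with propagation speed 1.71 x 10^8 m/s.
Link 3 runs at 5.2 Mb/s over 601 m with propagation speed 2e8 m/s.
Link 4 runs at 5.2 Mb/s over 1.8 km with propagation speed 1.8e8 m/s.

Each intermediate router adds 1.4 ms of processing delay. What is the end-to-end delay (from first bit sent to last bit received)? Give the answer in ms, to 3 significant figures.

L = 12000 bits.
Transmission delay per hop = L/R = 12000/5200000 = 2.30769 ms; 4 hops → 9.23077 ms.
Propagation delays (d/s per hop): 0.021, 0.0106433, 0.003005, 0.01 ms; sum = 0.0446483 ms.
Processing at 3 router(s): 3 × 1.4 ms = 4.2 ms.
End-to-end = 13.5 ms.

13.5 ms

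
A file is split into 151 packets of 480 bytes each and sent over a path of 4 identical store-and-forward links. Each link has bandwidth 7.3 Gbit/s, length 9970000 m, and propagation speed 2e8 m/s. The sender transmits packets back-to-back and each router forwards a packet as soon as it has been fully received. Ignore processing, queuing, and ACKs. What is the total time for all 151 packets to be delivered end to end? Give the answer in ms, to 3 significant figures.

199 ms

Per-hop transmission t_tx = L/R = 3840/7300000000 = 0.000526027 ms.
Per-hop propagation t_prop = 9970000/200000000 = 49.85 ms.
Pipeline fill: first packet needs 4·t_tx to clear all hops; remaining 150 packets each add one t_tx.
Total = (4+151-1)·t_tx + 4·t_prop = 154·0.000526027 + 4·49.85 = 199 ms.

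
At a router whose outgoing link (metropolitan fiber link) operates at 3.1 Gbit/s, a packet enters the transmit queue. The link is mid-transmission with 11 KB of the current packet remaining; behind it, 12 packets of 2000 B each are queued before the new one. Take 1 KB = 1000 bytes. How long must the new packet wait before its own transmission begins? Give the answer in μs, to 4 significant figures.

90.32 μs

Each queued packet: L/R = 16000/3100000000 = 5.16129 μs.
12 queued → 61.9355 μs.
Plus remaining 88000 bits of current packet: 28.3871 μs.
Queuing delay = 90.32 μs.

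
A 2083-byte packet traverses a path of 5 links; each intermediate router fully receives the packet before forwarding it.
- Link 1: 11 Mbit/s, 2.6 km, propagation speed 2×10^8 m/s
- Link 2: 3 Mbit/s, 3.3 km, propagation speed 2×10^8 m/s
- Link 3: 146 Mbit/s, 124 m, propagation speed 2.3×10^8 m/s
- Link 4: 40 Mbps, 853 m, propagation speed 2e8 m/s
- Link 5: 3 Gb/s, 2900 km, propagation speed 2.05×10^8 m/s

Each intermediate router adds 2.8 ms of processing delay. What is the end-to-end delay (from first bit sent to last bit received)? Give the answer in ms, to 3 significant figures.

L = 2083 × 8 = 16664 bits.
Transmission delays (L/R per hop): 1.51491, 5.55467, 0.114137, 0.4166, 0.00555467 ms; sum = 7.60587 ms.
Propagation delays (d/s per hop): 0.013, 0.0165, 0.00053913, 0.004265, 14.1463 ms; sum = 14.1806 ms.
Processing at 4 router(s): 4 × 2.8 ms = 11.2 ms.
End-to-end = 33.0 ms.

33.0 ms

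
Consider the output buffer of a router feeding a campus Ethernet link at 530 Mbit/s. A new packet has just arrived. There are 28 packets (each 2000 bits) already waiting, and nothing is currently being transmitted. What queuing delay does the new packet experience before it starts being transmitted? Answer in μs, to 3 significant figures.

106 μs

Each queued packet: L/R = 2000/530000000 = 3.77358 μs.
28 queued → 105.66 μs.
Queuing delay = 106 μs.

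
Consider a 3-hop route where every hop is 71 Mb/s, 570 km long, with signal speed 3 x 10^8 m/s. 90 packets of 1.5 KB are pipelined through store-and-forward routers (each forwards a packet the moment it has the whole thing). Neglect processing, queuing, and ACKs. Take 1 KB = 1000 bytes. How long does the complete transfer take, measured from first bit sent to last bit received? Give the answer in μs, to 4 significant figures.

21250 μs

Per-hop transmission t_tx = L/R = 12000/71000000 = 169.014 μs.
Per-hop propagation t_prop = 570000/300000000 = 1900 μs.
Pipeline fill: first packet needs 3·t_tx to clear all hops; remaining 89 packets each add one t_tx.
Total = (3+90-1)·t_tx + 3·t_prop = 92·169.014 + 3·1900 = 21250 μs.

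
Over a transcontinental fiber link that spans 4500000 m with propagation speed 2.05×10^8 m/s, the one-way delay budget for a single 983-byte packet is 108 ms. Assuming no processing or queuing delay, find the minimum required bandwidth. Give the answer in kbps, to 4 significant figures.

91.39 kbps

L = 7864 bits.
Propagation delay = 4500000 / 2.05e+08 = 21.9512 ms.
Transmission budget = 108 − 21.9512 = 86.0488 ms.
R ≥ L / t_tx = 7864 bits / 0.0860488 s = 91.39 kbps.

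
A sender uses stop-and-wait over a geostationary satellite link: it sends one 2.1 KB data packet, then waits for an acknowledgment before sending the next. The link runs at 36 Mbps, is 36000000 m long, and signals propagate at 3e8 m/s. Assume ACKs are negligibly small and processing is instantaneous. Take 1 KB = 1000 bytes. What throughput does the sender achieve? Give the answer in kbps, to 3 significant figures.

69.9 kbps

t_tx = L/R = 16800/36000000 = 0.000466667 s.
t_prop = 36000000/300000000 = 0.12 s; RTT = 0.24 s.
Cycle = t_tx + RTT = 0.240467 s.
Throughput = L / cycle = 16800 / 0.240467 = 69.9 kbps.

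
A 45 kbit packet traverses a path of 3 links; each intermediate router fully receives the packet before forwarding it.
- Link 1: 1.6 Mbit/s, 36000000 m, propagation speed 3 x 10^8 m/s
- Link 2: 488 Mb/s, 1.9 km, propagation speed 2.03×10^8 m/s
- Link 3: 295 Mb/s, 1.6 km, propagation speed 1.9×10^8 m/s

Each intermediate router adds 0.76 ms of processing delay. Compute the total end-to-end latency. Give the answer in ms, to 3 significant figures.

150 ms

L = 45000 bits.
Transmission delays (L/R per hop): 28.125, 0.0922131, 0.152542 ms; sum = 28.3698 ms.
Propagation delays (d/s per hop): 120, 0.00935961, 0.00842105 ms; sum = 120.018 ms.
Processing at 2 router(s): 2 × 0.76 ms = 1.52 ms.
End-to-end = 150 ms.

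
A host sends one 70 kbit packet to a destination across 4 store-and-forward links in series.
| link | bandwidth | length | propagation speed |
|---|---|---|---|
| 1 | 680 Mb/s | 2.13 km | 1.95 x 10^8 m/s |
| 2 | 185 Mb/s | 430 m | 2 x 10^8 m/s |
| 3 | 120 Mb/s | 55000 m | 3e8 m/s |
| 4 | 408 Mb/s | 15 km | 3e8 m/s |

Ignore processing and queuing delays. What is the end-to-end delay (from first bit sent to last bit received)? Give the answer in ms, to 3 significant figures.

1.48 ms

L = 70000 bits.
Transmission delays (L/R per hop): 0.102941, 0.378378, 0.583333, 0.171569 ms; sum = 1.23622 ms.
Propagation delays (d/s per hop): 0.0109231, 0.00215, 0.183333, 0.05 ms; sum = 0.246406 ms.
End-to-end = 1.48 ms.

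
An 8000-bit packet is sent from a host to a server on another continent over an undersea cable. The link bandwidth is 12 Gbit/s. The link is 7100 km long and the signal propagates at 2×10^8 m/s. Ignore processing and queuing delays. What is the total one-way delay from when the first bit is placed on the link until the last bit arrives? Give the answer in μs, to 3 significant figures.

Transmission delay = L/R = 8000 / 12000000000 = 0.666667 μs.
Propagation delay = d/s = 7100000 m / 200000000 m/s = 35500 μs.
Total = 35500 μs.

35500 μs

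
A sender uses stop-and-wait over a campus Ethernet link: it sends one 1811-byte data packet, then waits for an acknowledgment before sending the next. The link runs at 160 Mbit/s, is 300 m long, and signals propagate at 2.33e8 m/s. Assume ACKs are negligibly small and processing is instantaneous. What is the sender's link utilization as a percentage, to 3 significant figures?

t_tx = L/R = 14488/160000000 = 9.055e-05 s.
t_prop = 300/233000000 = 1.28755e-06 s; RTT = 2.57511e-06 s.
Cycle = t_tx + RTT = 9.31251e-05 s.
Utilization = t_tx / cycle = 9.055e-05/9.31251e-05 = 97.2 %.

97.2 %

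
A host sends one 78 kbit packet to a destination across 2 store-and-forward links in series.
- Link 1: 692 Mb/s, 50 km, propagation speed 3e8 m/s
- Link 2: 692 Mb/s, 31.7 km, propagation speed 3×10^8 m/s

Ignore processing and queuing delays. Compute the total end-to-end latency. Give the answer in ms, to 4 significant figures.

L = 78000 bits.
Transmission delay per hop = L/R = 78000/692000000 = 0.112717 ms; 2 hops → 0.225434 ms.
Propagation delays (d/s per hop): 0.166667, 0.105667 ms; sum = 0.272333 ms.
End-to-end = 0.4978 ms.

0.4978 ms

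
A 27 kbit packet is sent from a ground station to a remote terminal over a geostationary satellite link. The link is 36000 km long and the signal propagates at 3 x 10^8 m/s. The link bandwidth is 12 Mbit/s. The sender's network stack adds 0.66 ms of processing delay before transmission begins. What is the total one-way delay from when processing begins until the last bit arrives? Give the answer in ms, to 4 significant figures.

122.9 ms

L = 27000 bits.
Transmission delay = L/R = 27000 / 12000000 = 2.25 ms.
Propagation delay = d/s = 36000000 m / 300000000 m/s = 120 ms.
Plus processing delay 0.66 ms = 0.66 ms.
Total = 122.9 ms.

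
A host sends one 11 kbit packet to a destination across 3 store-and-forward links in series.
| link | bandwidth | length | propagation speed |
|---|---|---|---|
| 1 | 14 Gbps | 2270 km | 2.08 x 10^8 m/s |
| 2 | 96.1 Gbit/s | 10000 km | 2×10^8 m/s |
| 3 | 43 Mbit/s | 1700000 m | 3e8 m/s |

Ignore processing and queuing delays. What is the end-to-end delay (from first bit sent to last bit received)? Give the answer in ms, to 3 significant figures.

66.8 ms

L = 11000 bits.
Transmission delays (L/R per hop): 0.000785714, 0.000114464, 0.255814 ms; sum = 0.256714 ms.
Propagation delays (d/s per hop): 10.9135, 50, 5.66667 ms; sum = 66.5801 ms.
End-to-end = 66.8 ms.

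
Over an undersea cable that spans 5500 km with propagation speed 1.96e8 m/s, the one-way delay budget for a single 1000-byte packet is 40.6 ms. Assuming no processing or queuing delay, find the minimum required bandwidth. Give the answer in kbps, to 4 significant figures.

638.0 kbps

L = 8000 bits.
Propagation delay = 5500000 / 196000000 = 28.0612 ms.
Transmission budget = 40.6 − 28.0612 = 12.5388 ms.
R ≥ L / t_tx = 8000 bits / 0.0125388 s = 638.0 kbps.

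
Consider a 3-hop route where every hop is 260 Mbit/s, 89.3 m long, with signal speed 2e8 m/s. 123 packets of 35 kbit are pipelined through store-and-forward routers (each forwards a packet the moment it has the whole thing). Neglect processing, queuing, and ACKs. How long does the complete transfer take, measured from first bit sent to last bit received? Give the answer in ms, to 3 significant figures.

Per-hop transmission t_tx = L/R = 35000/260000000 = 0.134615 ms.
Per-hop propagation t_prop = 89.3/200000000 = 0.0004465 ms.
Pipeline fill: first packet needs 3·t_tx to clear all hops; remaining 122 packets each add one t_tx.
Total = (3+123-1)·t_tx + 3·t_prop = 125·0.134615 + 3·0.0004465 = 16.8 ms.

16.8 ms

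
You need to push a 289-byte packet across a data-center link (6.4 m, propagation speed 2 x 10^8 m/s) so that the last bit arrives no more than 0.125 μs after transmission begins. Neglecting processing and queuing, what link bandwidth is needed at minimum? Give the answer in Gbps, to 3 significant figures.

24.9 Gbps

L = 2312 bits.
Propagation delay = 6.4 / 200000000 = 0.032 μs.
Transmission budget = 0.125 − 0.032 = 0.093 μs.
R ≥ L / t_tx = 2312 bits / 9.3e-08 s = 24.9 Gbps.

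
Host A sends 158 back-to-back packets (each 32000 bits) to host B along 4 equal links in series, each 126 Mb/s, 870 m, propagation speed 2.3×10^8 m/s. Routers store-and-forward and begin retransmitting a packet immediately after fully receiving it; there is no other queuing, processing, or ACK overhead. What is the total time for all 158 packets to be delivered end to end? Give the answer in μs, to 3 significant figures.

40900 μs

Per-hop transmission t_tx = L/R = 32000/126000000 = 253.968 μs.
Per-hop propagation t_prop = 870/2.3e+08 = 3.78261 μs.
Pipeline fill: first packet needs 4·t_tx to clear all hops; remaining 157 packets each add one t_tx.
Total = (4+158-1)·t_tx + 4·t_prop = 161·253.968 + 4·3.78261 = 40900 μs.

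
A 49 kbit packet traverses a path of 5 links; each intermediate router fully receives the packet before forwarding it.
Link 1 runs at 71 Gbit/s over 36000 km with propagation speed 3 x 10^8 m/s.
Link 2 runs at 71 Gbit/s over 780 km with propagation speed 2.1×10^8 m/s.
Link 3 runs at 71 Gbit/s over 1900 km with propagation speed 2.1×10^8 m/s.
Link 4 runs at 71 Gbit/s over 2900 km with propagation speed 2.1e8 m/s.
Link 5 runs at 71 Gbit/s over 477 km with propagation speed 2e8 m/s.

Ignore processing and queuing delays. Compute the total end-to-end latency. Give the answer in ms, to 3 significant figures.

149 ms

L = 49000 bits.
Transmission delay per hop = L/R = 49000/71000000000 = 0.000690141 ms; 5 hops → 0.0034507 ms.
Propagation delays (d/s per hop): 120, 3.71429, 9.04762, 13.8095, 2.385 ms; sum = 148.956 ms.
End-to-end = 149 ms.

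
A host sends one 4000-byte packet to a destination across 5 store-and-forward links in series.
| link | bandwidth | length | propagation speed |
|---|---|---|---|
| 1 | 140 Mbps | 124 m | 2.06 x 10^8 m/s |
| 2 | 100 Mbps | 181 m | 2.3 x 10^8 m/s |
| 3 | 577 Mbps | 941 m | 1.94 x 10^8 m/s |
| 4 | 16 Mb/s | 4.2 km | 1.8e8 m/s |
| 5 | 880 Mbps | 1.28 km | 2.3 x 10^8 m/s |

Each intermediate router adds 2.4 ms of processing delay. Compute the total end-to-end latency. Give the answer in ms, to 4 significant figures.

L = 4000 × 8 = 32000 bits.
Transmission delays (L/R per hop): 0.228571, 0.32, 0.0554593, 2, 0.0363636 ms; sum = 2.64039 ms.
Propagation delays (d/s per hop): 0.000601942, 0.000786957, 0.00485052, 0.0233333, 0.00556522 ms; sum = 0.035138 ms.
Processing at 4 router(s): 4 × 2.4 ms = 9.6 ms.
End-to-end = 12.28 ms.

12.28 ms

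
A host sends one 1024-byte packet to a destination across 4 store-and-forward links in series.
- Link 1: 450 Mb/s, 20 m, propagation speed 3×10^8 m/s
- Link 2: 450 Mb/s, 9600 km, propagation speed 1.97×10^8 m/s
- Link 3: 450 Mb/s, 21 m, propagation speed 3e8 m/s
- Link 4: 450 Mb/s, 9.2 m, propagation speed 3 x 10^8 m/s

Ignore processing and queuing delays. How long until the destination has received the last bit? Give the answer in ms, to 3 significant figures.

L = 1024 × 8 = 8192 bits.
Transmission delay per hop = L/R = 8192/450000000 = 0.0182044 ms; 4 hops → 0.0728178 ms.
Propagation delays (d/s per hop): 6.66667e-05, 48.731, 7e-05, 3.06667e-05 ms; sum = 48.7311 ms.
End-to-end = 48.8 ms.

48.8 ms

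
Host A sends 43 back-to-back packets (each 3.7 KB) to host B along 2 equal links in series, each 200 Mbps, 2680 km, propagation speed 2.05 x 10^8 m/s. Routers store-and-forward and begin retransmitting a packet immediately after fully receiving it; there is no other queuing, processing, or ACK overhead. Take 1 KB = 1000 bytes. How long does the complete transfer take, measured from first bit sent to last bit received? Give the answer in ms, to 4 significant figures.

32.66 ms

Per-hop transmission t_tx = L/R = 29600/200000000 = 0.148 ms.
Per-hop propagation t_prop = 2680000/2.05e+08 = 13.0732 ms.
Pipeline fill: first packet needs 2·t_tx to clear all hops; remaining 42 packets each add one t_tx.
Total = (2+43-1)·t_tx + 2·t_prop = 44·0.148 + 2·13.0732 = 32.66 ms.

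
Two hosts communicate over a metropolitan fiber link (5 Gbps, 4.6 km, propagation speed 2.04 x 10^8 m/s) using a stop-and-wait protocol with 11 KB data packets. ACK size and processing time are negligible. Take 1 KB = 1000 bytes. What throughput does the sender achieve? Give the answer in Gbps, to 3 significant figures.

1.40 Gbps

t_tx = L/R = 88000/5000000000 = 1.76e-05 s.
t_prop = 4600/204000000 = 2.2549e-05 s; RTT = 4.5098e-05 s.
Cycle = t_tx + RTT = 6.2698e-05 s.
Throughput = L / cycle = 88000 / 6.2698e-05 = 1.40 Gbps.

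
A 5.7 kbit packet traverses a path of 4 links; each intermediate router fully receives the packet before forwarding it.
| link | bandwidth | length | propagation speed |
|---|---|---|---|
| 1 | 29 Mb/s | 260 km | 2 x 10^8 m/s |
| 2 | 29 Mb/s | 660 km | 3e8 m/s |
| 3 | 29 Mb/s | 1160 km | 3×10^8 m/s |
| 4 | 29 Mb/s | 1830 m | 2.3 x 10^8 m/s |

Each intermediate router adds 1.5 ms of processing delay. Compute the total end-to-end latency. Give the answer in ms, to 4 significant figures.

12.66 ms

L = 5700 bits.
Transmission delay per hop = L/R = 5700/29000000 = 0.196552 ms; 4 hops → 0.786207 ms.
Propagation delays (d/s per hop): 1.3, 2.2, 3.86667, 0.00795652 ms; sum = 7.37462 ms.
Processing at 3 router(s): 3 × 1.5 ms = 4.5 ms.
End-to-end = 12.66 ms.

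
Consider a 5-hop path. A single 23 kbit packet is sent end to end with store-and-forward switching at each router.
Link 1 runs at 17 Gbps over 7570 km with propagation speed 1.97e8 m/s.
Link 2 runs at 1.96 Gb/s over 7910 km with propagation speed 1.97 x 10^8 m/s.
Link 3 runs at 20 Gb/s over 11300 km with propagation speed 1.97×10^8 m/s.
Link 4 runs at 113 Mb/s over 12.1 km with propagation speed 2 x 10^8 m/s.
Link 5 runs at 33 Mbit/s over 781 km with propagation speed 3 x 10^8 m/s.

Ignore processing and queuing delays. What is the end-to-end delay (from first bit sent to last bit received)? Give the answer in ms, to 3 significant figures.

L = 23000 bits.
Transmission delays (L/R per hop): 0.00135294, 0.0117347, 0.00115, 0.20354, 0.69697 ms; sum = 0.914747 ms.
Propagation delays (d/s per hop): 38.4264, 40.1523, 57.3604, 0.0605, 2.60333 ms; sum = 138.603 ms.
End-to-end = 140 ms.

140 ms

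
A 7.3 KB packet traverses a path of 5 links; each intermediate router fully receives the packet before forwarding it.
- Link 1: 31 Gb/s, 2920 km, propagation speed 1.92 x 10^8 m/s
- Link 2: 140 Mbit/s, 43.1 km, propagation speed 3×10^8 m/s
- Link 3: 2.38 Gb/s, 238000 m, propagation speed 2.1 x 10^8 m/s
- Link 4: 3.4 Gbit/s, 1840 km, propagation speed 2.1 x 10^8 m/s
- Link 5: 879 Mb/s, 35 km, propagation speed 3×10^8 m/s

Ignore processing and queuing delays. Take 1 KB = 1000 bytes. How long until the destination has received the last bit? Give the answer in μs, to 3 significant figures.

L = 58400 bits.
Transmission delays (L/R per hop): 1.88387, 417.143, 24.5378, 17.1765, 66.4391 μs; sum = 527.18 μs.
Propagation delays (d/s per hop): 15208.3, 143.667, 1133.33, 8761.9, 116.667 μs; sum = 25363.9 μs.
End-to-end = 25900 μs.

25900 μs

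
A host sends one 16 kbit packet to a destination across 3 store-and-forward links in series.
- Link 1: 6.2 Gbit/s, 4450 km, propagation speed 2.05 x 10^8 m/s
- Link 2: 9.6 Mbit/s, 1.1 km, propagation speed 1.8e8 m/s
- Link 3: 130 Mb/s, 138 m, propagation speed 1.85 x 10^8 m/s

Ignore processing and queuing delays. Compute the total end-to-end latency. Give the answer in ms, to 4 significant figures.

23.51 ms

L = 16000 bits.
Transmission delays (L/R per hop): 0.00258065, 1.66667, 0.123077 ms; sum = 1.79232 ms.
Propagation delays (d/s per hop): 21.7073, 0.00611111, 0.000745946 ms; sum = 21.7142 ms.
End-to-end = 23.51 ms.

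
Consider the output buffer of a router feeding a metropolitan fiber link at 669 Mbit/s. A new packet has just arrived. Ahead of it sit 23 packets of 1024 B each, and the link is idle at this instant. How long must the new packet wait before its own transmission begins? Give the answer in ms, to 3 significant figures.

0.282 ms

Each queued packet: L/R = 8192/669000000 = 0.0122451 ms.
23 queued → 0.281638 ms.
Queuing delay = 0.282 ms.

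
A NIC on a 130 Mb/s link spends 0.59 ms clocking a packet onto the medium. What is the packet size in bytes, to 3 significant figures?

9590 bytes

L = R × t_tx = 130000000 b/s × 0.00059 s = 76700 bits.
In bytes: 76700 / 8 = 9590 bytes.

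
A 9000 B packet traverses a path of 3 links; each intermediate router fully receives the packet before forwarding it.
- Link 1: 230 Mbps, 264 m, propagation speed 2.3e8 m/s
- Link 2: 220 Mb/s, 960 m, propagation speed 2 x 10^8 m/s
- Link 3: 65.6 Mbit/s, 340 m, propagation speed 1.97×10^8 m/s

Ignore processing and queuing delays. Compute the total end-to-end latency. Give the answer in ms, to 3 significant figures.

1.75 ms

L = 9000 × 8 = 72000 bits.
Transmission delays (L/R per hop): 0.313043, 0.327273, 1.09756 ms; sum = 1.73788 ms.
Propagation delays (d/s per hop): 0.00114783, 0.0048, 0.00172589 ms; sum = 0.00767371 ms.
End-to-end = 1.75 ms.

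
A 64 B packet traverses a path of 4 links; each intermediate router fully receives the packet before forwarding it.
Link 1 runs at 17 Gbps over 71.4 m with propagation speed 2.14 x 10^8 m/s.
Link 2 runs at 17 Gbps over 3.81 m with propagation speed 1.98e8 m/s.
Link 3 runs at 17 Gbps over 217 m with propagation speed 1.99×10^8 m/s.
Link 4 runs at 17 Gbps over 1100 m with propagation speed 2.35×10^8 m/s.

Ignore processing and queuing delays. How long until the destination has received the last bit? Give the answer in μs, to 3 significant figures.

L = 64 × 8 = 512 bits.
Transmission delay per hop = L/R = 512/17000000000 = 0.0301176 μs; 4 hops → 0.120471 μs.
Propagation delays (d/s per hop): 0.333645, 0.0192424, 1.09045, 4.68085 μs; sum = 6.12419 μs.
End-to-end = 6.24 μs.

6.24 μs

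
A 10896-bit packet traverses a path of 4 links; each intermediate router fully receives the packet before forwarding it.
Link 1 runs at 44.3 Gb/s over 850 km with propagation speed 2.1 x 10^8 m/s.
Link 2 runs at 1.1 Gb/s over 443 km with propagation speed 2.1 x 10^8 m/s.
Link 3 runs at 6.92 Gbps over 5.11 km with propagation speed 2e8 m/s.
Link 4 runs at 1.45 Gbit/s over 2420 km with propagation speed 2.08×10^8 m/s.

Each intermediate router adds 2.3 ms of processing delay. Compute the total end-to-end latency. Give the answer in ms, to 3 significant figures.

24.7 ms

Transmission delays (L/R per hop): 0.000245959, 0.00990545, 0.00157457, 0.00751448 ms; sum = 0.0192405 ms.
Propagation delays (d/s per hop): 4.04762, 2.10952, 0.02555, 11.6346 ms; sum = 17.8173 ms.
Processing at 3 router(s): 3 × 2.3 ms = 6.9 ms.
End-to-end = 24.7 ms.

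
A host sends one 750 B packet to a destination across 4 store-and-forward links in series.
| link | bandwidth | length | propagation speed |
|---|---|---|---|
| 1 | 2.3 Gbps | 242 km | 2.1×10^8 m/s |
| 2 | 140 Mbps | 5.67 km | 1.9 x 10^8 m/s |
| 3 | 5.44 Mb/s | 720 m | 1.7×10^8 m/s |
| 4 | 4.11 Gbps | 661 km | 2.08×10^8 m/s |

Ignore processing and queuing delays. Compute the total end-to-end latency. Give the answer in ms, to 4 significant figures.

5.514 ms

L = 750 × 8 = 6000 bits.
Transmission delays (L/R per hop): 0.0026087, 0.0428571, 1.10294, 0.00145985 ms; sum = 1.14987 ms.
Propagation delays (d/s per hop): 1.15238, 0.0298421, 0.00423529, 3.17788 ms; sum = 4.36434 ms.
End-to-end = 5.514 ms.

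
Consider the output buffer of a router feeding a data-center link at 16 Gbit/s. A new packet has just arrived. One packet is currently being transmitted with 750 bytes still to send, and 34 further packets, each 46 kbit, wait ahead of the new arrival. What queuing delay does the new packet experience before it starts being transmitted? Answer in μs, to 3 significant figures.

Each queued packet: L/R = 46000/16000000000 = 2.875 μs.
34 queued → 97.75 μs.
Plus remaining 6000 bits of current packet: 0.375 μs.
Queuing delay = 98.1 μs.

98.1 μs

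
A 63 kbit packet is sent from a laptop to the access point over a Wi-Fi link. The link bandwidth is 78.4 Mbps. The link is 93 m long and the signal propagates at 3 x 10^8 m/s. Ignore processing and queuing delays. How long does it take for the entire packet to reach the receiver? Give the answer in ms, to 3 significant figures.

0.804 ms

L = 63000 bits.
Transmission delay = L/R = 63000 / 78400000 = 0.803571 ms.
Propagation delay = d/s = 93 m / 300000000 m/s = 0.00031 ms.
Total = 0.804 ms.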